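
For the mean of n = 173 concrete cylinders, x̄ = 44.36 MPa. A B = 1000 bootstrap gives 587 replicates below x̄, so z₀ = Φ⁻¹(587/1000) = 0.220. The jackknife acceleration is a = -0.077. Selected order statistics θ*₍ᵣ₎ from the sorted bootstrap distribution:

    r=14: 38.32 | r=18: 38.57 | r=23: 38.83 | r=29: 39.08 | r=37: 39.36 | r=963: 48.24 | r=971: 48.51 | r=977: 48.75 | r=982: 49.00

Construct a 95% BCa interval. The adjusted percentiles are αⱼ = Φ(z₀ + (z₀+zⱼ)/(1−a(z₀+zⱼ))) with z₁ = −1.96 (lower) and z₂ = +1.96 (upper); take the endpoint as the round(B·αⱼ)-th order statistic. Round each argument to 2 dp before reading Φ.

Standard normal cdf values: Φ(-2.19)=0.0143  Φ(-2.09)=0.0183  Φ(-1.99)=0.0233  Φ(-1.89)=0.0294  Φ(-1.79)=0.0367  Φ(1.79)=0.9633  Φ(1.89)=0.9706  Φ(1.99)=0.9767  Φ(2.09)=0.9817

(39.36, 49.00)

Lower: z₀ + z₁ = 0.220 + (-1.960) = -1.740; 1 − a(z₀+z₁) = 1 − (-0.077)(-1.740) = 0.8660; argument = 0.220 + (-1.740)/0.8660 = -1.7892 → -1.79.
α₁ = Φ(-1.79) = 0.0367; rank = round(1000 × 0.0367) = 37; θ*₍37₎ = 39.36.
Upper: z₀ + z₂ = 2.180; 1 − a(z₀+z₂) = 1.1679; argument = 2.0867 → 2.09; α₂ = 0.9817; rank = 982; θ*₍982₎ = 49.00.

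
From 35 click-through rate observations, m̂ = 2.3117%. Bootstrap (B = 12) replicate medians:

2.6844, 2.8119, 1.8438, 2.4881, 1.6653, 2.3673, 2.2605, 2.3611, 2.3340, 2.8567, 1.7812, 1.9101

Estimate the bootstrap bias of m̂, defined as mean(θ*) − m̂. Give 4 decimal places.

bias = −0.0313

mean(θ*) = (2.6844 + 2.8119 + 1.8438 + 2.4881 + 1.6653 + 2.3673 + 2.2605 + 2.3611 + 2.3340 + 2.8567 + 1.7812 + 1.9101) / 12 = 2.28037
bias = 2.28037 − 2.3117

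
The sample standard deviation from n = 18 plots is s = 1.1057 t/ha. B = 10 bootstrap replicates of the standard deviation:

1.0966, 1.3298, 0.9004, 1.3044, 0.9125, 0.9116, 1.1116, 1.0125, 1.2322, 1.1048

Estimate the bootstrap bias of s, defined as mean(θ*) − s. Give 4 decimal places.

mean(θ*) = (1.0966 + 1.3298 + 0.9004 + 1.3044 + 0.9125 + 0.9116 + 1.1116 + 1.0125 + 1.2322 + 1.1048) / 10 = 1.09164
bias = 1.09164 − 1.1057

bias = −0.0141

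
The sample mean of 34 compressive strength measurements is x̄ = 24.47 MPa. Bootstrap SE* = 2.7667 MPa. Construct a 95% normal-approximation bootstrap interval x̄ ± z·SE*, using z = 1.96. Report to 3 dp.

(19.047, 29.893)

Margin = 1.96 × 2.7667 = 5.4227
Interval: 24.47 ± 5.4227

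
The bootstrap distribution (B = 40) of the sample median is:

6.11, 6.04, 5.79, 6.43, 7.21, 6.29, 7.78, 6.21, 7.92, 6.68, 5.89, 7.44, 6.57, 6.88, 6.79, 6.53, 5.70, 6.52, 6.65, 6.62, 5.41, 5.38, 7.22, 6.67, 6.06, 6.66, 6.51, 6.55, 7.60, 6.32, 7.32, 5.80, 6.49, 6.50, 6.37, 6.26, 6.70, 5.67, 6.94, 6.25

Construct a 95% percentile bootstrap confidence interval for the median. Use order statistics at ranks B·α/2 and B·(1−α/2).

Sorted replicates: 5.38, 5.41, 5.67, 5.70, 5.79, 5.80, 5.89, 6.04, 6.06, 6.11, 6.21, 6.25, 6.26, 6.29, 6.32, 6.37, 6.43, 6.49, 6.50, 6.51, 6.52, 6.53, 6.55, 6.57, 6.62, 6.65, 6.66, 6.67, 6.68, 6.70, 6.79, 6.88, 6.94, 7.21, 7.22, 7.32, 7.44, 7.60, 7.78, 7.92
α = 0.05; lower rank = 40 × 0.025 = 1; upper rank = 40 × 0.975 = 39.
The 1st smallest replicate is 5.38; the 39th is 7.78.

(5.38, 7.78)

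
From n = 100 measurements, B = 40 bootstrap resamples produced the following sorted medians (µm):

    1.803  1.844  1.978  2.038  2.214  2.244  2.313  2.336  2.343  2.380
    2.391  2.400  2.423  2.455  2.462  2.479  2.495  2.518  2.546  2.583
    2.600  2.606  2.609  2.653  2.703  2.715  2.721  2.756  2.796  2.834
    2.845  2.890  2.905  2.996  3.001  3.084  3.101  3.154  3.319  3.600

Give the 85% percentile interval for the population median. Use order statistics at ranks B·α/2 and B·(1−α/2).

(1.978, 3.101)

α = 0.15; lower rank = 40 × 0.075 = 3; upper rank = 40 × 0.925 = 37.
The 3rd smallest replicate is 1.978; the 37th is 3.101.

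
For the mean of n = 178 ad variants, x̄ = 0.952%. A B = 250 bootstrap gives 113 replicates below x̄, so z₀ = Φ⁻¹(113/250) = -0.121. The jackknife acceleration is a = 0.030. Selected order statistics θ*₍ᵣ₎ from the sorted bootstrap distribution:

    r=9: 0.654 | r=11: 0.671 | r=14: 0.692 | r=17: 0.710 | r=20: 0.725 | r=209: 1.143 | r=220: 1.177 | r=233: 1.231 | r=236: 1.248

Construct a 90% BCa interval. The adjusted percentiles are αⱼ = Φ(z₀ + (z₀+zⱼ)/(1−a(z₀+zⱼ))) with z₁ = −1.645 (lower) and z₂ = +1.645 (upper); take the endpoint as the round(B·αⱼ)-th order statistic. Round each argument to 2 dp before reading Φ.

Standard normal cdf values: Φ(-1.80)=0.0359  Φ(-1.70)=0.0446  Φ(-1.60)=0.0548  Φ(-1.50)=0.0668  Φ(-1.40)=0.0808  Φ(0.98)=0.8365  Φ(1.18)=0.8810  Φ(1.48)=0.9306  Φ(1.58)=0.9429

(0.654, 1.231)

Lower: z₀ + z₁ = -0.121 + (-1.645) = -1.766; 1 − a(z₀+z₁) = 1 − (0.030)(-1.766) = 1.0530; argument = -0.121 + (-1.766)/1.0530 = -1.7981 → -1.80.
α₁ = Φ(-1.80) = 0.0359; rank = round(250 × 0.0359) = 9; θ*₍9₎ = 0.654.
Upper: z₀ + z₂ = 1.524; 1 − a(z₀+z₂) = 0.9543; argument = 1.4760 → 1.48; α₂ = 0.9306; rank = 233; θ*₍233₎ = 1.231.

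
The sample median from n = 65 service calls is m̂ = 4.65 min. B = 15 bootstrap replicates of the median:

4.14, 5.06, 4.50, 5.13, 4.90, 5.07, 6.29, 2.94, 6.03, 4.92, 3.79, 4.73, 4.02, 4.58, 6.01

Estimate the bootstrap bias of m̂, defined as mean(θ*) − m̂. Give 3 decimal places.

mean(θ*) = (4.14 + 5.06 + 4.50 + 5.13 + 4.90 + 5.07 + 6.29 + 2.94 + 6.03 + 4.92 + 3.79 + 4.73 + 4.02 + 4.58 + 6.01) / 15 = 4.8073
bias = 4.8073 − 4.65

bias = +0.157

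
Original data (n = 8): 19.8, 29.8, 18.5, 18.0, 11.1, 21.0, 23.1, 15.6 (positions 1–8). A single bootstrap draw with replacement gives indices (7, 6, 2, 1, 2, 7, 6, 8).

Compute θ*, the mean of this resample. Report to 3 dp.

Resample values: 23.1, 21.0, 29.8, 19.8, 29.8, 23.1, 21.0, 15.6.
Mean = (23.1 + 21.0 + 29.8 + 19.8 + 29.8 + 23.1 + 21.0 + 15.6) / 8 = 183.20 / 8 = 22.900

θ* = 22.900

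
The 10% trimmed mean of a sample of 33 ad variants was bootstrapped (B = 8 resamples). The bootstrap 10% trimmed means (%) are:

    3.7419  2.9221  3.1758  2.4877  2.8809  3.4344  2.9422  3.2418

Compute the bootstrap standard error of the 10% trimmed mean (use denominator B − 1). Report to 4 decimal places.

Bootstrap SE is the standard deviation of the 8 replicate 10% trimmed means.
Mean of replicates: (3.7419 + 2.9221 + 3.1758 + 2.4877 + 2.8809 + 3.4344 + 2.9422 + 3.2418) / 8 = 24.82680 / 8 = 3.10335
Sum of squared deviations: (+0.63855)² + (−0.18125)² + (+0.07245)² + (−0.61565)² + (−0.22245)² + (+0.33105)² + (−0.16115)² + (+0.13845)² = 1.02909
Variance = 1.02909 / 7 = 0.14701
SE* = √0.14701

SE* = 0.3834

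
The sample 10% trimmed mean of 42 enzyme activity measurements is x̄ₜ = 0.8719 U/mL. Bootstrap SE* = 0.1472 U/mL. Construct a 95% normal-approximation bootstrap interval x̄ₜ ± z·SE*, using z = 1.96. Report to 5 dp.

(0.58339, 1.16041)

Margin = 1.96 × 0.1472 = 0.288512
Interval: 0.8719 ± 0.288512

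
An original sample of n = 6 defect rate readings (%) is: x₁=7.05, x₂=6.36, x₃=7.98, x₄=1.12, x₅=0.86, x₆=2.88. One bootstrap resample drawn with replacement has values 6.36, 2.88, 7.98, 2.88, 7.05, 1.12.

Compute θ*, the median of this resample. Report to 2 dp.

θ* = 4.62

Sorted: 1.12, 2.88, 2.88, 6.36, 7.05, 7.98
Median = average of the two middle values = 4.62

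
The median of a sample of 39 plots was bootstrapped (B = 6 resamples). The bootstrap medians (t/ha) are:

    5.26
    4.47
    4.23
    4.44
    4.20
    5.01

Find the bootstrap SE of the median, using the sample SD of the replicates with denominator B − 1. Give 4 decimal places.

Bootstrap SE is the standard deviation of the 6 replicate medians.
Mean of replicates: (5.26 + 4.47 + 4.23 + 4.44 + 4.20 + 5.01) / 6 = 27.61000 / 6 = 4.60167
Sum of squared deviations: (+0.65833)² + (−0.13167)² + (−0.37167)² + (−0.16167)² + (−0.40167)² + (+0.40833)² = 0.94308
Variance = 0.94308 / 5 = 0.18862
SE* = √0.18862

SE* = 0.4343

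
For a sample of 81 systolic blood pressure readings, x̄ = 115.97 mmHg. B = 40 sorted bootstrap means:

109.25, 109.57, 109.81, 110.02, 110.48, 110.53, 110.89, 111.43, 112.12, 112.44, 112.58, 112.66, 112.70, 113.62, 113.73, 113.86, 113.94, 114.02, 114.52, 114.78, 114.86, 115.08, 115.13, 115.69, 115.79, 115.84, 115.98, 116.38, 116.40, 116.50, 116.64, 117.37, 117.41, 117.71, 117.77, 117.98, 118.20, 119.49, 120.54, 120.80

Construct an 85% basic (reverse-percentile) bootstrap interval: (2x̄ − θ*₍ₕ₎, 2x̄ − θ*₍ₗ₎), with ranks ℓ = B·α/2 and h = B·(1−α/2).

(113.74, 122.13)

Percentile endpoints at ranks 3 and 37: θ*₍3₎ = 109.81, θ*₍37₎ = 118.20.
Basic interval reflects these around x̄:
  lower = 2 × 115.97 − 118.20 = 113.74
  upper = 2 × 115.97 − 109.81 = 122.13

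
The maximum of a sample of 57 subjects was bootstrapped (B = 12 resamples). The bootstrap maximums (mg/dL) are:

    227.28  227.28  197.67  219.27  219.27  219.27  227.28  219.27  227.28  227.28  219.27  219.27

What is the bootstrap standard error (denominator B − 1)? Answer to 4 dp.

SE* = 8.3066

Bootstrap SE is the standard deviation of the 12 replicate maximums.
Mean of replicates: (227.28 + 227.28 + 197.67 + 219.27 + 219.27 + 219.27 + 227.28 + 219.27 + 227.28 + 227.28 + 219.27 + 219.27) / 12 = 2649.69000 / 12 = 220.80750
Sum of squared deviations: (+6.47250)² + (+6.47250)² + (−23.13750)² + (−1.53750)² + (−1.53750)² + (−1.53750)² + (+6.47250)² + (−1.53750)² + (+6.47250)² + (+6.47250)² + (−1.53750)² + (−1.53750)² = 758.99363
Variance = 758.99363 / 11 = 68.99942
SE* = √68.99942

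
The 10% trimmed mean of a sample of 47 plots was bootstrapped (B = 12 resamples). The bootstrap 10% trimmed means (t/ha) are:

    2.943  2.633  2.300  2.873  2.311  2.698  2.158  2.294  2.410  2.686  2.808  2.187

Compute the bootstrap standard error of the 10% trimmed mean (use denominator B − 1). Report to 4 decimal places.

SE* = 0.2789

Bootstrap SE is the standard deviation of the 12 replicate 10% trimmed means.
Mean of replicates: (2.943 + 2.633 + 2.300 + 2.873 + 2.311 + 2.698 + 2.158 + 2.294 + 2.410 + 2.686 + 2.808 + 2.187) / 12 = 30.30100 / 12 = 2.52508
Sum of squared deviations: (+0.41792)² + (+0.10792)² + (−0.22508)² + (+0.34792)² + (−0.21408)² + (+0.17292)² + (−0.36708)² + (−0.23108)² + (−0.11508)² + (+0.16092)² + (+0.28292)² + (−0.33808)² = 0.85537
Variance = 0.85537 / 11 = 0.07776
SE* = √0.07776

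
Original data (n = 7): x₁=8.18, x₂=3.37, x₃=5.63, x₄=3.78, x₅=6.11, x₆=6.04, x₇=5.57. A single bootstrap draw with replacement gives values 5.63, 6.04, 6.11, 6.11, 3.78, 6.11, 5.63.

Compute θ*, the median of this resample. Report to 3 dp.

θ* = 6.040

Sorted: 3.78, 5.63, 5.63, 6.04, 6.11, 6.11, 6.11
Median = middle value = 6.040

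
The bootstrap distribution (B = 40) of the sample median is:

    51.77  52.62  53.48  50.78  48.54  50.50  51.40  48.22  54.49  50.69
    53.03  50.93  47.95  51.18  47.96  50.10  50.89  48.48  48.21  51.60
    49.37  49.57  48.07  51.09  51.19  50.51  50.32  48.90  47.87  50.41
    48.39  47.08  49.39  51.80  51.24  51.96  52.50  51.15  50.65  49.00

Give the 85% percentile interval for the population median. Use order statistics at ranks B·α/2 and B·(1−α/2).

Sorted replicates: 47.08, 47.87, 47.95, 47.96, 48.07, 48.21, 48.22, 48.39, 48.48, 48.54, 48.90, 49.00, 49.37, 49.39, 49.57, 50.10, 50.32, 50.41, 50.50, 50.51, 50.65, 50.69, 50.78, 50.89, 50.93, 51.09, 51.15, 51.18, 51.19, 51.24, 51.40, 51.60, 51.77, 51.80, 51.96, 52.50, 52.62, 53.03, 53.48, 54.49
α = 0.15; lower rank = 40 × 0.075 = 3; upper rank = 40 × 0.925 = 37.
The 3rd smallest replicate is 47.95; the 37th is 52.62.

(47.95, 52.62)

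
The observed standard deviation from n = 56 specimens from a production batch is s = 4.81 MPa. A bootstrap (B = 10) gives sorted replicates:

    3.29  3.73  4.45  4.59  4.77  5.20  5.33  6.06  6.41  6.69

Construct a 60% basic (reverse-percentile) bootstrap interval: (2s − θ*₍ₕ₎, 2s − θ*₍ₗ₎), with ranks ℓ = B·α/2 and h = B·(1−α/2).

Percentile endpoints at ranks 2 and 8: θ*₍2₎ = 3.73, θ*₍8₎ = 6.06.
Basic interval reflects these around s:
  lower = 2 × 4.81 − 6.06 = 3.56
  upper = 2 × 4.81 − 3.73 = 5.89

(3.56, 5.89)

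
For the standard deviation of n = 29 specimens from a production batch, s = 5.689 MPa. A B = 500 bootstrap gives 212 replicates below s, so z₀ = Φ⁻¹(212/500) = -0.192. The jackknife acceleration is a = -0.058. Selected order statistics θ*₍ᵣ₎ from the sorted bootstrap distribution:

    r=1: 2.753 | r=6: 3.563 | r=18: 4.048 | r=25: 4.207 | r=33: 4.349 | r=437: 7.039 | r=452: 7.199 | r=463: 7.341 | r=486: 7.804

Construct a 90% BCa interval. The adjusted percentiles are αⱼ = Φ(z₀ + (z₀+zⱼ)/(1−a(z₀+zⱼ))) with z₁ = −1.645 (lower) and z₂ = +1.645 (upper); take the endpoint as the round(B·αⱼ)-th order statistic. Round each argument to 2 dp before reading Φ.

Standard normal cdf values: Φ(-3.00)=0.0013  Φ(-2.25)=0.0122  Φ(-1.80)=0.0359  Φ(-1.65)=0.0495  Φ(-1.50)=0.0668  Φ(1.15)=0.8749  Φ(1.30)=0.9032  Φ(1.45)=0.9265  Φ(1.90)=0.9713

(3.563, 7.039)

Lower: z₀ + z₁ = -0.192 + (-1.645) = -1.837; 1 − a(z₀+z₁) = 1 − (-0.058)(-1.837) = 0.8935; argument = -0.192 + (-1.837)/0.8935 = -2.2481 → -2.25.
α₁ = Φ(-2.25) = 0.0122; rank = round(500 × 0.0122) = 6; θ*₍6₎ = 3.563.
Upper: z₀ + z₂ = 1.453; 1 − a(z₀+z₂) = 1.0843; argument = 1.1481 → 1.15; α₂ = 0.8749; rank = 437; θ*₍437₎ = 7.039.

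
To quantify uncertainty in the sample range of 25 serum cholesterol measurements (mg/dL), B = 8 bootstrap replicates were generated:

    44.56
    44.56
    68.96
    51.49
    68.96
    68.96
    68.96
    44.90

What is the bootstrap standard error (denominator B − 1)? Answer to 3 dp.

SE* = 12.276

Bootstrap SE is the standard deviation of the 8 replicate ranges.
Mean of replicates: (44.56 + 44.56 + 68.96 + 51.49 + 68.96 + 68.96 + 68.96 + 44.90) / 8 = 461.3500 / 8 = 57.6687
Sum of squared deviations: (−13.1087)² + (−13.1087)² + (+11.2912)² + (−6.1787)² + (+11.2912)² + (+11.2912)² + (+11.2912)² + (−12.7687)² = 1054.8659
Variance = 1054.8659 / 7 = 150.6951
SE* = √150.6951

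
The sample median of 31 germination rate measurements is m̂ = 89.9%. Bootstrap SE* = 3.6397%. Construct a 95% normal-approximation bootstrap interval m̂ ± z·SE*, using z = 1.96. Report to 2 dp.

(82.77, 97.03)

Margin = 1.96 × 3.6397 = 7.134
Interval: 89.9 ± 7.134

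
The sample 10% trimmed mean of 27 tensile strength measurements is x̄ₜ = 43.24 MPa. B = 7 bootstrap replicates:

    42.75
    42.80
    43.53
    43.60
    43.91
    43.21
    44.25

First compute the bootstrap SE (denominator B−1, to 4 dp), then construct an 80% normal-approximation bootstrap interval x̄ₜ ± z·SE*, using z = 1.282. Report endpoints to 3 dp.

Mean of replicates = 43.4357; sum of squared deviations = 1.8492; SE* = √(1.8492/6) = 0.5552
Margin = 1.282 × 0.5552 = 0.7118
Interval: 43.24 ± 0.7118

(42.528, 43.952)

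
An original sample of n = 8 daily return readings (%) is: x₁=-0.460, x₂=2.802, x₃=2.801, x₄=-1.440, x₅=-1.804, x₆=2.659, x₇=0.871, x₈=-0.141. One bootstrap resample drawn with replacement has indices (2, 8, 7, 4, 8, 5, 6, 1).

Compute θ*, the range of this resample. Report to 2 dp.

θ* = 4.61

Resample values: 2.802, -0.141, 0.871, -1.440, -0.141, -1.804, 2.659, -0.460.
Range = 2.802 − -1.804 = 4.61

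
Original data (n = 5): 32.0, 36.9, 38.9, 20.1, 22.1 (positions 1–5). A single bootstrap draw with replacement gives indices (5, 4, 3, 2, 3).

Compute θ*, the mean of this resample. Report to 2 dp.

θ* = 31.38

Resample values: 22.1, 20.1, 38.9, 36.9, 38.9.
Mean = (22.1 + 20.1 + 38.9 + 36.9 + 38.9) / 5 = 156.90 / 5 = 31.38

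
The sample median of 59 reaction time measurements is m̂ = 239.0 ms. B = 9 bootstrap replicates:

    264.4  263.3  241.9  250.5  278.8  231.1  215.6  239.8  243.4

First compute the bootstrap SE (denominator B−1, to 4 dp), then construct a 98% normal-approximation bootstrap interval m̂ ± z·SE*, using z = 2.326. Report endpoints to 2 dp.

(194.58, 283.42)

Mean of replicates = 247.6444; sum of squared deviations = 2917.7822; SE* = √(2917.7822/8) = 19.0977
Margin = 2.326 × 19.0977 = 44.421
Interval: 239.0 ± 44.421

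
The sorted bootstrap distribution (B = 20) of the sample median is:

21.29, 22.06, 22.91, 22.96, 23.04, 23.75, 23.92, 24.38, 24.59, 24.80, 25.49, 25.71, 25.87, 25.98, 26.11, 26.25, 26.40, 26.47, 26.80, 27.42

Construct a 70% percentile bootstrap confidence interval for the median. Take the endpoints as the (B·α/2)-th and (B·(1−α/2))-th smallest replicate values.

α = 0.30; lower rank = 20 × 0.150 = 3; upper rank = 20 × 0.850 = 17.
The 3rd smallest replicate is 22.91; the 17th is 26.40.

(22.91, 26.40)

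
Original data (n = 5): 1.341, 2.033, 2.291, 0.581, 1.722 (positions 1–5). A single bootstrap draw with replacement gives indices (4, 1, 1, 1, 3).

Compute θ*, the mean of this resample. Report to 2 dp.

θ* = 1.38

Resample values: 0.581, 1.341, 1.341, 1.341, 2.291.
Mean = (0.581 + 1.341 + 1.341 + 1.341 + 2.291) / 5 = 6.8950 / 5 = 1.38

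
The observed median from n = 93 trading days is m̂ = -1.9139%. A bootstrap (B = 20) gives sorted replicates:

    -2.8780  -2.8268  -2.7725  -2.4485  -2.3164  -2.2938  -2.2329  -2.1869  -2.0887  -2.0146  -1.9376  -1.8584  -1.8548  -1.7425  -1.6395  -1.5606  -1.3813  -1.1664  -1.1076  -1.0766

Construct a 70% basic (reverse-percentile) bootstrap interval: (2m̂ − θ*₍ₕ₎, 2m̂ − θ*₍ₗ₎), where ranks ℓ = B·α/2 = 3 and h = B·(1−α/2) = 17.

(-2.4465, -1.0553)

Percentile endpoints at ranks 3 and 17: θ*₍3₎ = -2.7725, θ*₍17₎ = -1.3813.
Basic interval reflects these around m̂:
  lower = 2 × -1.9139 − -1.3813 = -2.4465
  upper = 2 × -1.9139 − -2.7725 = -1.0553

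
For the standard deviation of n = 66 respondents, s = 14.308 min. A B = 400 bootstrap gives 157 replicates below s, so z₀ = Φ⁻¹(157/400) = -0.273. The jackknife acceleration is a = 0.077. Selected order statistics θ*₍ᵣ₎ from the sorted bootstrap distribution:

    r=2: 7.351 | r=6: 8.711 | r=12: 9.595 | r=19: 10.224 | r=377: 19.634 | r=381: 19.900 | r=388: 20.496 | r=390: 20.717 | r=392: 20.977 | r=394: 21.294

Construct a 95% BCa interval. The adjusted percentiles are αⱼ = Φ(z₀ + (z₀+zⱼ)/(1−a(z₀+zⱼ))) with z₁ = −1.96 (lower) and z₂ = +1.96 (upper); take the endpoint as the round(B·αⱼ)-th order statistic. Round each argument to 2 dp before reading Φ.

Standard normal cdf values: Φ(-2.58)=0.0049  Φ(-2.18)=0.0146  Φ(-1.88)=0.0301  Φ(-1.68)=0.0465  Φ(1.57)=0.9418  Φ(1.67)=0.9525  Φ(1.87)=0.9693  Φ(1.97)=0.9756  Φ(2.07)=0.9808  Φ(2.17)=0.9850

Lower: z₀ + z₁ = -0.273 + (-1.960) = -2.233; 1 − a(z₀+z₁) = 1 − (0.077)(-2.233) = 1.1719; argument = -0.273 + (-2.233)/1.1719 = -2.1784 → -2.18.
α₁ = Φ(-2.18) = 0.0146; rank = round(400 × 0.0146) = 6; θ*₍6₎ = 8.711.
Upper: z₀ + z₂ = 1.687; 1 − a(z₀+z₂) = 0.8701; argument = 1.6659 → 1.67; α₂ = 0.9525; rank = 381; θ*₍381₎ = 19.900.

(8.711, 19.900)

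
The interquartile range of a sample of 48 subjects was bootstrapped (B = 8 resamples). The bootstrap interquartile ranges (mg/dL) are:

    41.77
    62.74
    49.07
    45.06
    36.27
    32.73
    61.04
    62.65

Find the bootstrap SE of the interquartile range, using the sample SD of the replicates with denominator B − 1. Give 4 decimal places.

SE* = 12.0391

Bootstrap SE is the standard deviation of the 8 replicate interquartile ranges.
Mean of replicates: (41.77 + 62.74 + 49.07 + 45.06 + 36.27 + 32.73 + 61.04 + 62.65) / 8 = 391.33000 / 8 = 48.91625
Sum of squared deviations: (−7.14625)² + (+13.82375)² + (+0.15375)² + (−3.85625)² + (−12.64625)² + (−16.18625)² + (+12.12375)² + (+13.73375)² = 1014.58279
Variance = 1014.58279 / 7 = 144.94040
SE* = √144.94040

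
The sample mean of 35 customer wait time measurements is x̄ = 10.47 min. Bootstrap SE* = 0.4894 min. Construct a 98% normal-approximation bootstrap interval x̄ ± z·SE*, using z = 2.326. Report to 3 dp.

Margin = 2.326 × 0.4894 = 1.1383
Interval: 10.47 ± 1.1383

(9.332, 11.608)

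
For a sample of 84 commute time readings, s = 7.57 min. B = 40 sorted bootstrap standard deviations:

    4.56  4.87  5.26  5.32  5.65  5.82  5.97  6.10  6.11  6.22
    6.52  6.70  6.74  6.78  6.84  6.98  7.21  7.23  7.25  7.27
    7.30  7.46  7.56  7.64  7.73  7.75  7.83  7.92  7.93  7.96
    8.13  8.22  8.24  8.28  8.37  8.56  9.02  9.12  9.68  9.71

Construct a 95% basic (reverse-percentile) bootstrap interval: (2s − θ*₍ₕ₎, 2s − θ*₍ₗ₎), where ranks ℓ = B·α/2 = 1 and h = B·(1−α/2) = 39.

Percentile endpoints at ranks 1 and 39: θ*₍1₎ = 4.56, θ*₍39₎ = 9.68.
Basic interval reflects these around s:
  lower = 2 × 7.57 − 9.68 = 5.46
  upper = 2 × 7.57 − 4.56 = 10.58

(5.46, 10.58)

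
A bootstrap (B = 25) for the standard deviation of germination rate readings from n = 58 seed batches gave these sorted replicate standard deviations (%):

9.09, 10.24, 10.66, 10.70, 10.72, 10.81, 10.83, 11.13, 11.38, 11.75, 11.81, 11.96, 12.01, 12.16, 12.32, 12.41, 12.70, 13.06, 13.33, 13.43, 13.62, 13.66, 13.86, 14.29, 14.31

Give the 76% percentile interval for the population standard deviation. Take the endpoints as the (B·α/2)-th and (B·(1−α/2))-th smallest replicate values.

α = 0.24; lower rank = 25 × 0.120 = 3; upper rank = 25 × 0.880 = 22.
The 3rd smallest replicate is 10.66; the 22nd is 13.66.

(10.66, 13.66)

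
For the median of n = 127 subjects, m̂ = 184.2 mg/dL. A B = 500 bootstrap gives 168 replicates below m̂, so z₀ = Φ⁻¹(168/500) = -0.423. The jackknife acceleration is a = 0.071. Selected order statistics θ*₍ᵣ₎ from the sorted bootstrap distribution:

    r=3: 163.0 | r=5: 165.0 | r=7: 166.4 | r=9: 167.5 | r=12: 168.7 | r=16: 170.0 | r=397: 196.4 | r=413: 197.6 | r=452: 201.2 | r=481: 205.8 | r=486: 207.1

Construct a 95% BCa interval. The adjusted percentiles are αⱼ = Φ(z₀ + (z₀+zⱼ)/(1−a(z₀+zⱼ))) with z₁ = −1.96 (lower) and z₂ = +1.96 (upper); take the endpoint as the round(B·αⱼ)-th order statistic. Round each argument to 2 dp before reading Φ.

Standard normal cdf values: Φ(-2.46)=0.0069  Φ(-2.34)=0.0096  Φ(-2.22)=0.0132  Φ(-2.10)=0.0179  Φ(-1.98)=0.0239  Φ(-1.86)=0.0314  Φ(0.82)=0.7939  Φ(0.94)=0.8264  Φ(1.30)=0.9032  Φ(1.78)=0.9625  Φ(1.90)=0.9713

(163.0, 201.2)

Lower: z₀ + z₁ = -0.423 + (-1.960) = -2.383; 1 − a(z₀+z₁) = 1 − (0.071)(-2.383) = 1.1692; argument = -0.423 + (-2.383)/1.1692 = -2.4612 → -2.46.
α₁ = Φ(-2.46) = 0.0069; rank = round(500 × 0.0069) = 3; θ*₍3₎ = 163.0.
Upper: z₀ + z₂ = 1.537; 1 − a(z₀+z₂) = 0.8909; argument = 1.3023 → 1.30; α₂ = 0.9032; rank = 452; θ*₍452₎ = 201.2.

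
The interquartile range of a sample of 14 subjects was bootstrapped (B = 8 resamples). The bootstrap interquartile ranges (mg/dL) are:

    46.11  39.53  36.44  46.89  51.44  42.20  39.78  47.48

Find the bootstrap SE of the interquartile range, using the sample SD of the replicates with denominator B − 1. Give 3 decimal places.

SE* = 5.041

Bootstrap SE is the standard deviation of the 8 replicate interquartile ranges.
Mean of replicates: (46.11 + 39.53 + 36.44 + 46.89 + 51.44 + 42.20 + 39.78 + 47.48) / 8 = 349.8700 / 8 = 43.7338
Sum of squared deviations: (+2.3762)² + (−4.2037)² + (−7.2938)² + (+3.1562)² + (+7.7062)² + (−1.5337)² + (−3.9537)² + (+3.7462)² = 177.8840
Variance = 177.8840 / 7 = 25.4120
SE* = √25.4120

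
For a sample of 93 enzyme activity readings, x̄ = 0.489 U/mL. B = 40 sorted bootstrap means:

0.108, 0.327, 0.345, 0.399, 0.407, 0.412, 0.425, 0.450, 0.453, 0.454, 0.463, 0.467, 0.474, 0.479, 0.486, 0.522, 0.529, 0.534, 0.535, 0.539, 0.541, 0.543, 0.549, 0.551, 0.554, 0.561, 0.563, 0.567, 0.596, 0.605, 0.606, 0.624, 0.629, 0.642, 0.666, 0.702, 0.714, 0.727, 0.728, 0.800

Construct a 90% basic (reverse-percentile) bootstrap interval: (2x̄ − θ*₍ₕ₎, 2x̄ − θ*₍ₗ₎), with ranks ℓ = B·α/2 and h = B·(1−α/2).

Percentile endpoints at ranks 2 and 38: θ*₍2₎ = 0.327, θ*₍38₎ = 0.727.
Basic interval reflects these around x̄:
  lower = 2 × 0.489 − 0.727 = 0.251
  upper = 2 × 0.489 − 0.327 = 0.651

(0.251, 0.651)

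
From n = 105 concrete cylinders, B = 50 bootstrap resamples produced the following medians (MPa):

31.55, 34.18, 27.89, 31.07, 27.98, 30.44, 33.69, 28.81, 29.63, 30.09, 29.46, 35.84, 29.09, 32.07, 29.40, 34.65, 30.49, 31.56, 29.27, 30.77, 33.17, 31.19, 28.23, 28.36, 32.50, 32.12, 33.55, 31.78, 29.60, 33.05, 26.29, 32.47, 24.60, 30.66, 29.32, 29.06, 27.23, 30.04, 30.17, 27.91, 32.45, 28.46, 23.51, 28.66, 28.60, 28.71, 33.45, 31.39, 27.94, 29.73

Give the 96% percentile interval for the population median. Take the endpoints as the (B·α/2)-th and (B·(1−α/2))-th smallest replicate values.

Sorted replicates: 23.51, 24.60, 26.29, 27.23, 27.89, 27.91, 27.94, 27.98, 28.23, 28.36, 28.46, 28.60, 28.66, 28.71, 28.81, 29.06, 29.09, 29.27, 29.32, 29.40, 29.46, 29.60, 29.63, 29.73, 30.04, 30.09, 30.17, 30.44, 30.49, 30.66, 30.77, 31.07, 31.19, 31.39, 31.55, 31.56, 31.78, 32.07, 32.12, 32.45, 32.47, 32.50, 33.05, 33.17, 33.45, 33.55, 33.69, 34.18, 34.65, 35.84
α = 0.04; lower rank = 50 × 0.020 = 1; upper rank = 50 × 0.980 = 49.
The 1st smallest replicate is 23.51; the 49th is 34.65.

(23.51, 34.65)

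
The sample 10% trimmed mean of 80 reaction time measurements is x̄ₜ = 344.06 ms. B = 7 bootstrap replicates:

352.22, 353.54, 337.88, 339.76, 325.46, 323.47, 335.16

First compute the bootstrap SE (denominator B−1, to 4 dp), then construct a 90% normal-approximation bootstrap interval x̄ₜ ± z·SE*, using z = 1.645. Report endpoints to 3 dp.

Mean of replicates = 338.2129; sum of squared deviations = 822.9329; SE* = √(822.9329/6) = 11.7113
Margin = 1.645 × 11.7113 = 19.2651
Interval: 344.06 ± 19.2651

(324.795, 363.325)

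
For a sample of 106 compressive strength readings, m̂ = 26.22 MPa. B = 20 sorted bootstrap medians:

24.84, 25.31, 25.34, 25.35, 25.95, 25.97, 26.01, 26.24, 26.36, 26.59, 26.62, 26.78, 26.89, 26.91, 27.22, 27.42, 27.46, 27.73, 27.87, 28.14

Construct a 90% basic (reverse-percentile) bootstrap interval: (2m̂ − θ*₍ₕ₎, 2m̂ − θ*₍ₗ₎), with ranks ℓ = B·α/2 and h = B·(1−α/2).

Percentile endpoints at ranks 1 and 19: θ*₍1₎ = 24.84, θ*₍19₎ = 27.87.
Basic interval reflects these around m̂:
  lower = 2 × 26.22 − 27.87 = 24.57
  upper = 2 × 26.22 − 24.84 = 27.60

(24.57, 27.60)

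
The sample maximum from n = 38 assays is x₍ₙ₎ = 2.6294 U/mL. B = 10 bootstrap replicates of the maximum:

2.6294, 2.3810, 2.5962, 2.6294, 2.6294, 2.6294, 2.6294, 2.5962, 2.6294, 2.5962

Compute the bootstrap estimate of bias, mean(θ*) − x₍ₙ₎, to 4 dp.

mean(θ*) = (2.6294 + 2.3810 + 2.5962 + 2.6294 + 2.6294 + 2.6294 + 2.6294 + 2.5962 + 2.6294 + 2.5962) / 10 = 2.59460
bias = 2.59460 − 2.6294

bias = −0.0348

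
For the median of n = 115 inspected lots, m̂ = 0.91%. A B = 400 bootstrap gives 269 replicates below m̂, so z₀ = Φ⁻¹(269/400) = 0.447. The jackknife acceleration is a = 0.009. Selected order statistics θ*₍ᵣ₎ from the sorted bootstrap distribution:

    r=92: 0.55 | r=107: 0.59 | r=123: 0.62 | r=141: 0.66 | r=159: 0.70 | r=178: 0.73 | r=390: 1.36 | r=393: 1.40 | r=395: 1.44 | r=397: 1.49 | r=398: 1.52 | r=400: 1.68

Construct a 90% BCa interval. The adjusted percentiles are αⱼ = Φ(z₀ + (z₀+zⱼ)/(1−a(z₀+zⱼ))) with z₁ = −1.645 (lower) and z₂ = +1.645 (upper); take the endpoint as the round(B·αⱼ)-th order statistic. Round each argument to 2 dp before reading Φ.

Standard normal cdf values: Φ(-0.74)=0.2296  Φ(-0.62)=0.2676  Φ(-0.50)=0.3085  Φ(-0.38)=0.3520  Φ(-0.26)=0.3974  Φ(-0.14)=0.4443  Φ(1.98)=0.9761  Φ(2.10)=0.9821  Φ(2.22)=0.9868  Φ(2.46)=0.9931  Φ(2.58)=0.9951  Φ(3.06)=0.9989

(0.55, 1.52)

Lower: z₀ + z₁ = 0.447 + (-1.645) = -1.198; 1 − a(z₀+z₁) = 1 − (0.009)(-1.198) = 1.0108; argument = 0.447 + (-1.198)/1.0108 = -0.7382 → -0.74.
α₁ = Φ(-0.74) = 0.2296; rank = round(400 × 0.2296) = 92; θ*₍92₎ = 0.55.
Upper: z₀ + z₂ = 2.092; 1 − a(z₀+z₂) = 0.9812; argument = 2.5791 → 2.58; α₂ = 0.9951; rank = 398; θ*₍398₎ = 1.52.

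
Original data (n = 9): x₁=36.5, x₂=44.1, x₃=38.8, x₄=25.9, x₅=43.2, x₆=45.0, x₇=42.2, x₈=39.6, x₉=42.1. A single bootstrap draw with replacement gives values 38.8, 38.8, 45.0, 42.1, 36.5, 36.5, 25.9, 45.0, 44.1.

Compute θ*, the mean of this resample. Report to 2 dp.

Mean = (38.8 + 38.8 + 45.0 + 42.1 + 36.5 + 36.5 + 25.9 + 45.0 + 44.1) / 9 = 352.70 / 9 = 39.19

θ* = 39.19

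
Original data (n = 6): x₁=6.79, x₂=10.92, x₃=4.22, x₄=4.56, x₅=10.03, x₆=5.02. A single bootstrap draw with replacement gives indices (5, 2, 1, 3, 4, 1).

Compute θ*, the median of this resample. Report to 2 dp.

Resample values: 10.03, 10.92, 6.79, 4.22, 4.56, 6.79.
Sorted: 4.22, 4.56, 6.79, 6.79, 10.03, 10.92
Median = average of the two middle values = 6.79

θ* = 6.79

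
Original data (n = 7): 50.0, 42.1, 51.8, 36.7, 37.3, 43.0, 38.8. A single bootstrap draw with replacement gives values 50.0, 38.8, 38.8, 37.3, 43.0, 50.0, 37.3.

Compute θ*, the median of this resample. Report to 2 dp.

θ* = 38.80

Sorted: 37.3, 37.3, 38.8, 38.8, 43.0, 50.0, 50.0
Median = middle value = 38.80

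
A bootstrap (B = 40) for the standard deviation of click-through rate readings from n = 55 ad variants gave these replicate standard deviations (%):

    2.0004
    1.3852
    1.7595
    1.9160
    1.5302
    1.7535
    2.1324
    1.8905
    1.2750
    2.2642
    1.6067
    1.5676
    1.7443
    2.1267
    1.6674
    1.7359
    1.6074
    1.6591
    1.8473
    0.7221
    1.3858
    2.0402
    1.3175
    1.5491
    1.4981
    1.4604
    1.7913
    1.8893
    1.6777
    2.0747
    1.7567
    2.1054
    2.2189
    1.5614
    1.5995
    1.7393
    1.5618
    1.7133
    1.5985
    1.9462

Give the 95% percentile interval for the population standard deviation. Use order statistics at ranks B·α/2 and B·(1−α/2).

(0.7221, 2.2189)

Sorted replicates: 0.7221, 1.2750, 1.3175, 1.3852, 1.3858, 1.4604, 1.4981, 1.5302, 1.5491, 1.5614, 1.5618, 1.5676, 1.5985, 1.5995, 1.6067, 1.6074, 1.6591, 1.6674, 1.6777, 1.7133, 1.7359, 1.7393, 1.7443, 1.7535, 1.7567, 1.7595, 1.7913, 1.8473, 1.8893, 1.8905, 1.9160, 1.9462, 2.0004, 2.0402, 2.0747, 2.1054, 2.1267, 2.1324, 2.2189, 2.2642
α = 0.05; lower rank = 40 × 0.025 = 1; upper rank = 40 × 0.975 = 39.
The 1st smallest replicate is 0.7221; the 39th is 2.2189.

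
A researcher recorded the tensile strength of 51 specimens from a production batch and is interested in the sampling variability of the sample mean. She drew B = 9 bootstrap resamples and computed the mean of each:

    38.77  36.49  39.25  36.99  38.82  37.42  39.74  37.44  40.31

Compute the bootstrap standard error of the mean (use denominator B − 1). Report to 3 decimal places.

Bootstrap SE is the standard deviation of the 9 replicate means.
Mean of replicates: (38.77 + 36.49 + 39.25 + 36.99 + 38.82 + 37.42 + 39.74 + 37.44 + 40.31) / 9 = 345.2300 / 9 = 38.3589
Sum of squared deviations: (+0.4111)² + (−1.8689)² + (+0.8911)² + (−1.3689)² + (+0.4611)² + (−0.9389)² + (+1.3811)² + (−0.9189)² + (+1.9511)² = 13.9825
Variance = 13.9825 / 8 = 1.7478
SE* = √1.7478

SE* = 1.322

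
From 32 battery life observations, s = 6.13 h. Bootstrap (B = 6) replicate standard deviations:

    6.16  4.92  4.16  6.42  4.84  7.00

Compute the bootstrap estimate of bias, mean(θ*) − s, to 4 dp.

bias = −0.5467

mean(θ*) = (6.16 + 4.92 + 4.16 + 6.42 + 4.84 + 7.00) / 6 = 5.58333
bias = 5.58333 − 6.13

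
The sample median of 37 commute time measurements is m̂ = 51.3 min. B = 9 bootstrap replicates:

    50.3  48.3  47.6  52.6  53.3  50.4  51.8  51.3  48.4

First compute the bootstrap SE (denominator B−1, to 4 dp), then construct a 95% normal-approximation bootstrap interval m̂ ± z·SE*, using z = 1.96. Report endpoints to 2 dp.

Mean of replicates = 50.4444; sum of squared deviations = 32.2622; SE* = √(32.2622/8) = 2.0082
Margin = 1.96 × 2.0082 = 3.936
Interval: 51.3 ± 3.936

(47.36, 55.24)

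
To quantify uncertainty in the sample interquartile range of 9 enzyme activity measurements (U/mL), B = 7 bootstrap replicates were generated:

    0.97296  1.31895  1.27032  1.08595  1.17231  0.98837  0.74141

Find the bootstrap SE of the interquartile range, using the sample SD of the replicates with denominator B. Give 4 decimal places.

Bootstrap SE is the standard deviation of the 7 replicate interquartile ranges.
Mean of replicates: (0.97296 + 1.31895 + 1.27032 + 1.08595 + 1.17231 + 0.98837 + 0.74141) / 7 = 7.550270 / 7 = 1.078610
Sum of squared deviations: (−0.105650)² + (+0.240340)² + (+0.191710)² + (+0.007340)² + (+0.093700)² + (−0.090240)² + (−0.337200)² = 0.236359
Variance = 0.236359 / 7 = 0.033766
SE* = √0.033766

SE* = 0.1838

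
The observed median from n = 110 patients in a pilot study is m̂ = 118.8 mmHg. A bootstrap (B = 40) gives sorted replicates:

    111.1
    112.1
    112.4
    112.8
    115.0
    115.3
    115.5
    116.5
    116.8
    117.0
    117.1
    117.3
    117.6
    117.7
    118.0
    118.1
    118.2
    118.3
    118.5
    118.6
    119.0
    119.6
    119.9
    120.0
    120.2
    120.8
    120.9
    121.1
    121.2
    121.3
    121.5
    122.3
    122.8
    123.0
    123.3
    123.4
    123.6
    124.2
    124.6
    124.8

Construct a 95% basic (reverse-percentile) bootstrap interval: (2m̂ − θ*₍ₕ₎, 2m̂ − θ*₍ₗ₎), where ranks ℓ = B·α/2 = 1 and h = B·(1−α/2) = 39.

(113.0, 126.5)

Percentile endpoints at ranks 1 and 39: θ*₍1₎ = 111.1, θ*₍39₎ = 124.6.
Basic interval reflects these around m̂:
  lower = 2 × 118.8 − 124.6 = 113.0
  upper = 2 × 118.8 − 111.1 = 126.5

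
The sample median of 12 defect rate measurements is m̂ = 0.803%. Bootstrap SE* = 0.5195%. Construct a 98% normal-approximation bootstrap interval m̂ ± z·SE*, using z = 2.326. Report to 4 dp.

(-0.4054, 2.0114)

Margin = 2.326 × 0.5195 = 1.20836
Interval: 0.803 ± 1.20836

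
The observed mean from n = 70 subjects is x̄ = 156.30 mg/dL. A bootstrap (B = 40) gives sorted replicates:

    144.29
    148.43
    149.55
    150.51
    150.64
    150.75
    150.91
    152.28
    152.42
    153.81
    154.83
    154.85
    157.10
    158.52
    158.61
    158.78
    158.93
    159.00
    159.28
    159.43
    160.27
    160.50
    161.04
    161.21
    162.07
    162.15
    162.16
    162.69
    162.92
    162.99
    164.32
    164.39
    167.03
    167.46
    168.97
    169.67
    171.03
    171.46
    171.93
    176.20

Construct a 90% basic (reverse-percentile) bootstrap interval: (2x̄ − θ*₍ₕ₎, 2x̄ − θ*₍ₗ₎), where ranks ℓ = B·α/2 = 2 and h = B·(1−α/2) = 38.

Percentile endpoints at ranks 2 and 38: θ*₍2₎ = 148.43, θ*₍38₎ = 171.46.
Basic interval reflects these around x̄:
  lower = 2 × 156.30 − 171.46 = 141.14
  upper = 2 × 156.30 − 148.43 = 164.17

(141.14, 164.17)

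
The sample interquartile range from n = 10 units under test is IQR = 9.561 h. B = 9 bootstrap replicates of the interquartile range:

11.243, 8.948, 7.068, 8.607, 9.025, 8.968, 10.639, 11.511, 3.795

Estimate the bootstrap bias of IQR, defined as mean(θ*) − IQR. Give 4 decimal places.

bias = −0.6939

mean(θ*) = (11.243 + 8.948 + 7.068 + 8.607 + 9.025 + 8.968 + 10.639 + 11.511 + 3.795) / 9 = 8.86711
bias = 8.86711 − 9.561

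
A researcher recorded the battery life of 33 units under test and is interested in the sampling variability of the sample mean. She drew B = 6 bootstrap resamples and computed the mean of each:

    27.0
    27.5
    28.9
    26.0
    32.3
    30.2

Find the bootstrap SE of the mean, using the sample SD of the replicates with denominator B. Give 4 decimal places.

Bootstrap SE is the standard deviation of the 6 replicate means.
Mean of replicates: (27.0 + 27.5 + 28.9 + 26.0 + 32.3 + 30.2) / 6 = 171.90000 / 6 = 28.65000
Sum of squared deviations: (−1.65000)² + (−1.15000)² + (+0.25000)² + (−2.65000)² + (+3.65000)² + (+1.55000)² = 26.85500
Variance = 26.85500 / 6 = 4.47583
SE* = √4.47583

SE* = 2.1156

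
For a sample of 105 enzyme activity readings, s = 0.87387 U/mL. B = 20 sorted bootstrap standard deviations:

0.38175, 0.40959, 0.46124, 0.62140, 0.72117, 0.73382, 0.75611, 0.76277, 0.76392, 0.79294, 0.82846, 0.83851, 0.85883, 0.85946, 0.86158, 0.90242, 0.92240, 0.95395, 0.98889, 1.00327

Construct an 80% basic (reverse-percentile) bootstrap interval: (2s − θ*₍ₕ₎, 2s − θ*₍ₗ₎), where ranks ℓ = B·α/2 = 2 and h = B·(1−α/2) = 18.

(0.79379, 1.33815)

Percentile endpoints at ranks 2 and 18: θ*₍2₎ = 0.40959, θ*₍18₎ = 0.95395.
Basic interval reflects these around s:
  lower = 2 × 0.87387 − 0.95395 = 0.79379
  upper = 2 × 0.87387 − 0.40959 = 1.33815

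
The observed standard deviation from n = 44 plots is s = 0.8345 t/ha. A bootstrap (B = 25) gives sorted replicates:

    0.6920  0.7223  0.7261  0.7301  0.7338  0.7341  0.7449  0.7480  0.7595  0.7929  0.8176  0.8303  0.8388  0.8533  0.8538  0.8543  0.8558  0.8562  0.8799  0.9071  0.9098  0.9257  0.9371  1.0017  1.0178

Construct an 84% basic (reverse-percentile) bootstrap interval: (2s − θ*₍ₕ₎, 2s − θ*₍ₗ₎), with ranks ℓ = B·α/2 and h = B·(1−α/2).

Percentile endpoints at ranks 2 and 23: θ*₍2₎ = 0.7223, θ*₍23₎ = 0.9371.
Basic interval reflects these around s:
  lower = 2 × 0.8345 − 0.9371 = 0.7319
  upper = 2 × 0.8345 − 0.7223 = 0.9467

(0.7319, 0.9467)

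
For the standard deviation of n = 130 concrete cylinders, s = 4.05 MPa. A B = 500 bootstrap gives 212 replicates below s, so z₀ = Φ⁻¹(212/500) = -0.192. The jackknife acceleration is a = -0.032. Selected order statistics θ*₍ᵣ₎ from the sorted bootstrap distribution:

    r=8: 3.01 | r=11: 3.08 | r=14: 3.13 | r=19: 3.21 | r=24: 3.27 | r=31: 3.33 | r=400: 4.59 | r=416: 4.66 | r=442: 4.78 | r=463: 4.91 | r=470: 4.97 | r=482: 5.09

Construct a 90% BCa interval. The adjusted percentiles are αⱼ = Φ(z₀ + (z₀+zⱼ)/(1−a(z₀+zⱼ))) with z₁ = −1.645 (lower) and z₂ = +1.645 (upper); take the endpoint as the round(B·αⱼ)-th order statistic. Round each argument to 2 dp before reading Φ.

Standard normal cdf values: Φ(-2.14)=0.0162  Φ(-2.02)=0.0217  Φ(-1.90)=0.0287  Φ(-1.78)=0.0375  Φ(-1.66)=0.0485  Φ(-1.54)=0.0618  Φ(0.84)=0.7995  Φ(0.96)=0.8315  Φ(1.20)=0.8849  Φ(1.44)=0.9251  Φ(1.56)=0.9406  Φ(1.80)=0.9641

(3.01, 4.78)

Lower: z₀ + z₁ = -0.192 + (-1.645) = -1.837; 1 − a(z₀+z₁) = 1 − (-0.032)(-1.837) = 0.9412; argument = -0.192 + (-1.837)/0.9412 = -2.1437 → -2.14.
α₁ = Φ(-2.14) = 0.0162; rank = round(500 × 0.0162) = 8; θ*₍8₎ = 3.01.
Upper: z₀ + z₂ = 1.453; 1 − a(z₀+z₂) = 1.0465; argument = 1.1964 → 1.20; α₂ = 0.8849; rank = 442; θ*₍442₎ = 4.78.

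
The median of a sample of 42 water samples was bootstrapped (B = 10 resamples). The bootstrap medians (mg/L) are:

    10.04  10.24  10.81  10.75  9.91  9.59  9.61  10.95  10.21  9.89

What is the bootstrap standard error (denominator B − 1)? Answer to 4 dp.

SE* = 0.4904

Bootstrap SE is the standard deviation of the 10 replicate medians.
Mean of replicates: (10.04 + 10.24 + 10.81 + 10.75 + 9.91 + 9.59 + 9.61 + 10.95 + 10.21 + 9.89) / 10 = 102.00000 / 10 = 10.20000
Sum of squared deviations: (−0.16000)² + (+0.04000)² + (+0.61000)² + (+0.55000)² + (−0.29000)² + (−0.61000)² + (−0.59000)² + (+0.75000)² + (+0.01000)² + (−0.31000)² = 2.16480
Variance = 2.16480 / 9 = 0.24053
SE* = √0.24053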